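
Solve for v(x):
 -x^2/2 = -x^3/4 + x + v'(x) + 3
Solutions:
 v(x) = C1 + x^4/16 - x^3/6 - x^2/2 - 3*x


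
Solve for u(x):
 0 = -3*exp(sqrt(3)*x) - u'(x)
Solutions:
 u(x) = C1 - sqrt(3)*exp(sqrt(3)*x)


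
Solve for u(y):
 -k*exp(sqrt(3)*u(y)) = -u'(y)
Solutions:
 u(y) = sqrt(3)*(2*log(-1/(C1 + k*y)) - log(3))/6


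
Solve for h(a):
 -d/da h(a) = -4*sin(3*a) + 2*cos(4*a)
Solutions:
 h(a) = C1 - sin(4*a)/2 - 4*cos(3*a)/3


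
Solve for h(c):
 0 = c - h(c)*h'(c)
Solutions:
 h(c) = -sqrt(C1 + c^2)
 h(c) = sqrt(C1 + c^2)


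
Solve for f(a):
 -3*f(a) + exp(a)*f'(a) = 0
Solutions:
 f(a) = C1*exp(-3*exp(-a))


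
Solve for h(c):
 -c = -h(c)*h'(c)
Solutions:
 h(c) = -sqrt(C1 + c^2)
 h(c) = sqrt(C1 + c^2)


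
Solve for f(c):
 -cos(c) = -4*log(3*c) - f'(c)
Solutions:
 f(c) = C1 - 4*c*log(c) - 4*c*log(3) + 4*c + sin(c)


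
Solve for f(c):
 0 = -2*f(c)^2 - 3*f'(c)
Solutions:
 f(c) = 3/(C1 + 2*c)


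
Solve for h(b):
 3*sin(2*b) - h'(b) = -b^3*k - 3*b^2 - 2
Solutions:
 h(b) = C1 + b^4*k/4 + b^3 + 2*b - 3*cos(2*b)/2


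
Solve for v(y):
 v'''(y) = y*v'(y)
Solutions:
 v(y) = C1 + Integral(C2*airyai(y) + C3*airybi(y), y)


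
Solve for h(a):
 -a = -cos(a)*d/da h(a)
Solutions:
 h(a) = C1 + Integral(a/cos(a), a)


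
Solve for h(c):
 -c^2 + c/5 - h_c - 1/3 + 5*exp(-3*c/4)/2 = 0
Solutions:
 h(c) = C1 - c^3/3 + c^2/10 - c/3 - 10*exp(-3*c/4)/3


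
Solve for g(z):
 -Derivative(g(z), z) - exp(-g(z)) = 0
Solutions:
 g(z) = log(C1 - z)


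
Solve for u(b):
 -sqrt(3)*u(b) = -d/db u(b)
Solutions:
 u(b) = C1*exp(sqrt(3)*b)


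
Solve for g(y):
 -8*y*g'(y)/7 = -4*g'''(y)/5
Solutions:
 g(y) = C1 + Integral(C2*airyai(10^(1/3)*7^(2/3)*y/7) + C3*airybi(10^(1/3)*7^(2/3)*y/7), y)


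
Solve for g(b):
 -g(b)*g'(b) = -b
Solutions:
 g(b) = -sqrt(C1 + b^2)
 g(b) = sqrt(C1 + b^2)


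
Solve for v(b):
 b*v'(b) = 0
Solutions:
 v(b) = C1


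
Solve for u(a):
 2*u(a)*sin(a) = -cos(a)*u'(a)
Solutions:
 u(a) = C1*cos(a)^2


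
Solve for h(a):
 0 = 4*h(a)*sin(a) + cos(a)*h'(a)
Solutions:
 h(a) = C1*cos(a)^4


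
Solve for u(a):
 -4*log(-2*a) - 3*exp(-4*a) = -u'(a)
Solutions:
 u(a) = C1 + 4*a*log(-a) + 4*a*(-1 + log(2)) - 3*exp(-4*a)/4


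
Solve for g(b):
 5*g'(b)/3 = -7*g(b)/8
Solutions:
 g(b) = C1*exp(-21*b/40)


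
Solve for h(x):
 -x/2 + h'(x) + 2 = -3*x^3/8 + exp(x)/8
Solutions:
 h(x) = C1 - 3*x^4/32 + x^2/4 - 2*x + exp(x)/8


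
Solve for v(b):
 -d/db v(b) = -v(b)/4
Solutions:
 v(b) = C1*exp(b/4)


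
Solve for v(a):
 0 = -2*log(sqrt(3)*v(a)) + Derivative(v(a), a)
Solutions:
 -Integral(1/(2*log(_y) + log(3)), (_y, v(a))) = C1 - a


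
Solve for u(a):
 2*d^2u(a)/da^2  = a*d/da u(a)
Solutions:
 u(a) = C1 + C2*erfi(a/2)


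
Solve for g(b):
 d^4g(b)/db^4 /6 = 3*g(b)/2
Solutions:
 g(b) = C1*exp(-sqrt(3)*b) + C2*exp(sqrt(3)*b) + C3*sin(sqrt(3)*b) + C4*cos(sqrt(3)*b)


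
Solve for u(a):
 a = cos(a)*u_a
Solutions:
 u(a) = C1 + Integral(a/cos(a), a)


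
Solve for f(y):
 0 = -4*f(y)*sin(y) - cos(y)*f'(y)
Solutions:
 f(y) = C1*cos(y)^4


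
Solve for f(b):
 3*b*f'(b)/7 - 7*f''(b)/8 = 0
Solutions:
 f(b) = C1 + C2*erfi(2*sqrt(3)*b/7)


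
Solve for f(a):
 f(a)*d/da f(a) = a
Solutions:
 f(a) = -sqrt(C1 + a^2)
 f(a) = sqrt(C1 + a^2)


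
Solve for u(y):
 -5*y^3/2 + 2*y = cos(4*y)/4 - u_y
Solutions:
 u(y) = C1 + 5*y^4/8 - y^2 + sin(4*y)/16


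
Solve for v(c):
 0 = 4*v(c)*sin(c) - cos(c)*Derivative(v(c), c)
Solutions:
 v(c) = C1/cos(c)^4


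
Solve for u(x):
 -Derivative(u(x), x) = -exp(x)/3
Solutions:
 u(x) = C1 + exp(x)/3


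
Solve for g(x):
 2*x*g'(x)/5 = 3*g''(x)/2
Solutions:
 g(x) = C1 + C2*erfi(sqrt(30)*x/15)


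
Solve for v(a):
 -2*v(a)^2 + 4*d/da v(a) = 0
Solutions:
 v(a) = -2/(C1 + a)


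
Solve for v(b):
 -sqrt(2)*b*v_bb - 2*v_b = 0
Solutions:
 v(b) = C1 + C2*b^(1 - sqrt(2))


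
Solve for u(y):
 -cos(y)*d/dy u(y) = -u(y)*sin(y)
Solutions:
 u(y) = C1/cos(y)


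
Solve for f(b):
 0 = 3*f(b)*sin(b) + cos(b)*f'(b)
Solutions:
 f(b) = C1*cos(b)^3


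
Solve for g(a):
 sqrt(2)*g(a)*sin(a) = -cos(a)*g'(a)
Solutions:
 g(a) = C1*cos(a)^(sqrt(2))


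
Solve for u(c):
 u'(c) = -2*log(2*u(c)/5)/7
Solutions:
 7*Integral(1/(log(_y) - log(5) + log(2)), (_y, u(c)))/2 = C1 - c


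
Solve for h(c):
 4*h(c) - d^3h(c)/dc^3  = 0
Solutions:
 h(c) = C3*exp(2^(2/3)*c) + (C1*sin(2^(2/3)*sqrt(3)*c/2) + C2*cos(2^(2/3)*sqrt(3)*c/2))*exp(-2^(2/3)*c/2)


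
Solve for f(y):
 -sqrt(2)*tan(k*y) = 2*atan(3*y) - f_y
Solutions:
 f(y) = C1 + 2*y*atan(3*y) + sqrt(2)*Piecewise((-log(cos(k*y))/k, Ne(k, 0)), (0, True)) - log(9*y^2 + 1)/3


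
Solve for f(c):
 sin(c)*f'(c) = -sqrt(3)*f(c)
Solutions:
 f(c) = C1*(cos(c) + 1)^(sqrt(3)/2)/(cos(c) - 1)^(sqrt(3)/2)


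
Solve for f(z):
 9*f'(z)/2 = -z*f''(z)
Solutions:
 f(z) = C1 + C2/z^(7/2)


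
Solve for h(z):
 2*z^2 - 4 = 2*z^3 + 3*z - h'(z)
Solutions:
 h(z) = C1 + z^4/2 - 2*z^3/3 + 3*z^2/2 + 4*z


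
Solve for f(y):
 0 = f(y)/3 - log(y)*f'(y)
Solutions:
 f(y) = C1*exp(li(y)/3)


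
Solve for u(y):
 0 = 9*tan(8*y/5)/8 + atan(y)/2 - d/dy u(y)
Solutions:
 u(y) = C1 + y*atan(y)/2 - log(y^2 + 1)/4 - 45*log(cos(8*y/5))/64


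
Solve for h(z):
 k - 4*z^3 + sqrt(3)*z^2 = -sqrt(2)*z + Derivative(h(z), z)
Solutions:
 h(z) = C1 + k*z - z^4 + sqrt(3)*z^3/3 + sqrt(2)*z^2/2


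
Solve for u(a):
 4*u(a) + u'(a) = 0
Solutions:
 u(a) = C1*exp(-4*a)


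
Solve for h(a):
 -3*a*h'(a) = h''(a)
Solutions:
 h(a) = C1 + C2*erf(sqrt(6)*a/2)


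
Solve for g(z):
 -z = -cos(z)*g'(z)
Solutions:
 g(z) = C1 + Integral(z/cos(z), z)


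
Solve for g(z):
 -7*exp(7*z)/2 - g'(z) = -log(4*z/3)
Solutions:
 g(z) = C1 + z*log(z) + z*(-log(3) - 1 + 2*log(2)) - exp(7*z)/2


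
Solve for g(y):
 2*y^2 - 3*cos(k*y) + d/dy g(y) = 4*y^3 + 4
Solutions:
 g(y) = C1 + y^4 - 2*y^3/3 + 4*y + 3*sin(k*y)/k


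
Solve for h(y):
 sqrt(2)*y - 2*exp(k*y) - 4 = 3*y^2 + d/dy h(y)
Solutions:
 h(y) = C1 - y^3 + sqrt(2)*y^2/2 - 4*y - 2*exp(k*y)/k


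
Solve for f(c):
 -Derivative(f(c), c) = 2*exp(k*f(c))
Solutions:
 f(c) = Piecewise((log(1/(C1*k + 2*c*k))/k, Ne(k, 0)), (nan, True))
 f(c) = Piecewise((C1 - 2*c, Eq(k, 0)), (nan, True))


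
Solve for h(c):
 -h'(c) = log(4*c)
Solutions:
 h(c) = C1 - c*log(c) - c*log(4) + c


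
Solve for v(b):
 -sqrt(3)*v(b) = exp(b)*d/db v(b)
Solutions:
 v(b) = C1*exp(sqrt(3)*exp(-b))


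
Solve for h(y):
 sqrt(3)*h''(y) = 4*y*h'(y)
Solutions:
 h(y) = C1 + C2*erfi(sqrt(2)*3^(3/4)*y/3)


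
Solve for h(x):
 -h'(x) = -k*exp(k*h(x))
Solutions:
 h(x) = Piecewise((log(-1/(C1*k + k^2*x))/k, Ne(k, 0)), (nan, True))
 h(x) = Piecewise((C1 + k*x, Eq(k, 0)), (nan, True))


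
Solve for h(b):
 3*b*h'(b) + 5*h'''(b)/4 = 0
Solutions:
 h(b) = C1 + Integral(C2*airyai(-12^(1/3)*5^(2/3)*b/5) + C3*airybi(-12^(1/3)*5^(2/3)*b/5), b)


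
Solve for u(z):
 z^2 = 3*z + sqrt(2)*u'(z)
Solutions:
 u(z) = C1 + sqrt(2)*z^3/6 - 3*sqrt(2)*z^2/4


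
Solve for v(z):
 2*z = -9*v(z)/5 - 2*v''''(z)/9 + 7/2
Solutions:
 v(z) = -10*z/9 + (C1*sin(3*2^(1/4)*5^(3/4)*z/10) + C2*cos(3*2^(1/4)*5^(3/4)*z/10))*exp(-3*2^(1/4)*5^(3/4)*z/10) + (C3*sin(3*2^(1/4)*5^(3/4)*z/10) + C4*cos(3*2^(1/4)*5^(3/4)*z/10))*exp(3*2^(1/4)*5^(3/4)*z/10) + 35/18


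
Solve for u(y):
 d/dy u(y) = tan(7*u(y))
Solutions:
 u(y) = -asin(C1*exp(7*y))/7 + pi/7
 u(y) = asin(C1*exp(7*y))/7


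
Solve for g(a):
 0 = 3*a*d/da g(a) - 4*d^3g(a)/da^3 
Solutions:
 g(a) = C1 + Integral(C2*airyai(6^(1/3)*a/2) + C3*airybi(6^(1/3)*a/2), a)


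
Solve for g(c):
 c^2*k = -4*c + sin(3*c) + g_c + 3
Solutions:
 g(c) = C1 + c^3*k/3 + 2*c^2 - 3*c + cos(3*c)/3


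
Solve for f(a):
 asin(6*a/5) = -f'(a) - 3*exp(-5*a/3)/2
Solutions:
 f(a) = C1 - a*asin(6*a/5) - sqrt(25 - 36*a^2)/6 + 9*exp(-5*a/3)/10


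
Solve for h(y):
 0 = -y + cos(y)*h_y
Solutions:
 h(y) = C1 + Integral(y/cos(y), y)


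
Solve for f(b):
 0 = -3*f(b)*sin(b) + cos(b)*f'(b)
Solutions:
 f(b) = C1/cos(b)^3


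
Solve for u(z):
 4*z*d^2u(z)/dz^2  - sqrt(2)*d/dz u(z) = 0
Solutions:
 u(z) = C1 + C2*z^(sqrt(2)/4 + 1)


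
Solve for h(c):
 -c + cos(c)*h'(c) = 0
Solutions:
 h(c) = C1 + Integral(c/cos(c), c)


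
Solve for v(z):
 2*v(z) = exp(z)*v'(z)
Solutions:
 v(z) = C1*exp(-2*exp(-z))


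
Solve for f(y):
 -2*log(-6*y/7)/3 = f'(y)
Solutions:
 f(y) = C1 - 2*y*log(-y)/3 + 2*y*(-log(6) + 1 + log(7))/3


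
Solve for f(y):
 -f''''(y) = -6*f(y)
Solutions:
 f(y) = C1*exp(-6^(1/4)*y) + C2*exp(6^(1/4)*y) + C3*sin(6^(1/4)*y) + C4*cos(6^(1/4)*y)


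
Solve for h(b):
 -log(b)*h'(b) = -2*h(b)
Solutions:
 h(b) = C1*exp(2*li(b))


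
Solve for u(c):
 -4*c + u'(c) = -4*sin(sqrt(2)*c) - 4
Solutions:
 u(c) = C1 + 2*c^2 - 4*c + 2*sqrt(2)*cos(sqrt(2)*c)


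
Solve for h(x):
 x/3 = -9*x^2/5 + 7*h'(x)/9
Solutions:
 h(x) = C1 + 27*x^3/35 + 3*x^2/14


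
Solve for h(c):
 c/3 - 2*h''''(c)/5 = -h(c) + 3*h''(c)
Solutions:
 h(c) = C1*exp(-c*sqrt(-15 + sqrt(265))/2) + C2*exp(c*sqrt(-15 + sqrt(265))/2) + C3*sin(c*sqrt(15 + sqrt(265))/2) + C4*cos(c*sqrt(15 + sqrt(265))/2) - c/3


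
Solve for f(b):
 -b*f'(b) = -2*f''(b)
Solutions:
 f(b) = C1 + C2*erfi(b/2)


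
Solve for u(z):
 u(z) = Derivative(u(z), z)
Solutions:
 u(z) = C1*exp(z)


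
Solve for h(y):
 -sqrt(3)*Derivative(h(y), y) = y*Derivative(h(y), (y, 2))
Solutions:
 h(y) = C1 + C2*y^(1 - sqrt(3))


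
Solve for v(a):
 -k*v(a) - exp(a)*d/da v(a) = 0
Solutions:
 v(a) = C1*exp(k*exp(-a))


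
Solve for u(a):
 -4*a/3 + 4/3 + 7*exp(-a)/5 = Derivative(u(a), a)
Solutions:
 u(a) = C1 - 2*a^2/3 + 4*a/3 - 7*exp(-a)/5


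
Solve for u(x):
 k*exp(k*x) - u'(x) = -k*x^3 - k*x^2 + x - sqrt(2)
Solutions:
 u(x) = C1 + k*x^4/4 + k*x^3/3 - x^2/2 + sqrt(2)*x + exp(k*x)


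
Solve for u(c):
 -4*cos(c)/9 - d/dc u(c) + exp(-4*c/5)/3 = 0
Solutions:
 u(c) = C1 - 4*sin(c)/9 - 5*exp(-4*c/5)/12


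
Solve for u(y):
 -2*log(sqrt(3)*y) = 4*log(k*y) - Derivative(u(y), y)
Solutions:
 u(y) = C1 + y*(4*log(k) - 6 + log(3)) + 6*y*log(y)


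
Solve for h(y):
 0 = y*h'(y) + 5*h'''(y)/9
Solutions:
 h(y) = C1 + Integral(C2*airyai(-15^(2/3)*y/5) + C3*airybi(-15^(2/3)*y/5), y)


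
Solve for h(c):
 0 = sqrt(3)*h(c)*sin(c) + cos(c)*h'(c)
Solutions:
 h(c) = C1*cos(c)^(sqrt(3))


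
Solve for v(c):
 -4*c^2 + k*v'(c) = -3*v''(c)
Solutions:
 v(c) = C1 + C2*exp(-c*k/3) + 4*c^3/(3*k) - 12*c^2/k^2 + 72*c/k^3


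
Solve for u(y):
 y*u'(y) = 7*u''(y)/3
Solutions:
 u(y) = C1 + C2*erfi(sqrt(42)*y/14)


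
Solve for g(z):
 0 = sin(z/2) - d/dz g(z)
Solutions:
 g(z) = C1 - 2*cos(z/2)


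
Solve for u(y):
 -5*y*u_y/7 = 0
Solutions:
 u(y) = C1


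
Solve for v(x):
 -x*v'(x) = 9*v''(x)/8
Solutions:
 v(x) = C1 + C2*erf(2*x/3)


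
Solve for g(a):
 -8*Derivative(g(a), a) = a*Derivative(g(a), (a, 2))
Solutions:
 g(a) = C1 + C2/a^7


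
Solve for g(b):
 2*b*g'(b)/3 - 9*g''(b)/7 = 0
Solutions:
 g(b) = C1 + C2*erfi(sqrt(21)*b/9)


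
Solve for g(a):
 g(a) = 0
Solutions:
 g(a) = 0


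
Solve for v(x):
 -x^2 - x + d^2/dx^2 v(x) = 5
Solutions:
 v(x) = C1 + C2*x + x^4/12 + x^3/6 + 5*x^2/2


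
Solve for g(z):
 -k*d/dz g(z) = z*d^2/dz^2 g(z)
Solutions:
 g(z) = C1 + z^(1 - re(k))*(C2*sin(log(z)*Abs(im(k))) + C3*cos(log(z)*im(k)))


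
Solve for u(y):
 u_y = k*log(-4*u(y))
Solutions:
 Integral(1/(log(-_y) + 2*log(2)), (_y, u(y))) = C1 + k*y


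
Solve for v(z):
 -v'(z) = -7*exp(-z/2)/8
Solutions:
 v(z) = C1 - 7*exp(-z/2)/4


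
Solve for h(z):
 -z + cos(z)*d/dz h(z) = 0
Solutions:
 h(z) = C1 + Integral(z/cos(z), z)


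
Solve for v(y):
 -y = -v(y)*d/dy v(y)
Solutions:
 v(y) = -sqrt(C1 + y^2)
 v(y) = sqrt(C1 + y^2)


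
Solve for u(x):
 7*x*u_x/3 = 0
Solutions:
 u(x) = C1


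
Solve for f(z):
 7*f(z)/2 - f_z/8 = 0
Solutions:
 f(z) = C1*exp(28*z)


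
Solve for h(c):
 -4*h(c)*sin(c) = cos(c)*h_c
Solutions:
 h(c) = C1*cos(c)^4


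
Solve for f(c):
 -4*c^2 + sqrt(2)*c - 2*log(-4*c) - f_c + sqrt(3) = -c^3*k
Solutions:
 f(c) = C1 + c^4*k/4 - 4*c^3/3 + sqrt(2)*c^2/2 - 2*c*log(-c) + c*(-4*log(2) + sqrt(3) + 2)


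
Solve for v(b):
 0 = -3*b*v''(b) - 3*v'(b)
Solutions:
 v(b) = C1 + C2*log(b)


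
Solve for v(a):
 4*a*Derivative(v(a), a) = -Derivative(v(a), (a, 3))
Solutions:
 v(a) = C1 + Integral(C2*airyai(-2^(2/3)*a) + C3*airybi(-2^(2/3)*a), a)


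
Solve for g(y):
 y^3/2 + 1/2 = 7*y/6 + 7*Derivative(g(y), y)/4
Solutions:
 g(y) = C1 + y^4/14 - y^2/3 + 2*y/7


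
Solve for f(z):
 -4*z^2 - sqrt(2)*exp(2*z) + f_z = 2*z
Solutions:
 f(z) = C1 + 4*z^3/3 + z^2 + sqrt(2)*exp(2*z)/2


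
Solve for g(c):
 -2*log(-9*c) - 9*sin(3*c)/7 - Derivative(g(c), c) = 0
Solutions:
 g(c) = C1 - 2*c*log(-c) - 4*c*log(3) + 2*c + 3*cos(3*c)/7


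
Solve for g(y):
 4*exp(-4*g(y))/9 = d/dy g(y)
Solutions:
 g(y) = log(-I*(C1 + 16*y/9)^(1/4))
 g(y) = log(I*(C1 + 16*y/9)^(1/4))
 g(y) = log(-(C1 + 16*y/9)^(1/4))
 g(y) = log(C1 + 16*y/9)/4


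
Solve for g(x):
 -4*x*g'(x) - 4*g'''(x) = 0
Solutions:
 g(x) = C1 + Integral(C2*airyai(-x) + C3*airybi(-x), x)


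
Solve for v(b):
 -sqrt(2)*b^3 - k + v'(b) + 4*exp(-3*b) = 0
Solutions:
 v(b) = C1 + sqrt(2)*b^4/4 + b*k + 4*exp(-3*b)/3


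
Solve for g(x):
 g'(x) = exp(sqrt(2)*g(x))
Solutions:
 g(x) = sqrt(2)*(2*log(-1/(C1 + x)) - log(2))/4


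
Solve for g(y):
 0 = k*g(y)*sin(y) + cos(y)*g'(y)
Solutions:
 g(y) = C1*exp(k*log(cos(y)))


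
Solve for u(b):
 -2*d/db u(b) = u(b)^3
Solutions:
 u(b) = -sqrt(-1/(C1 - b))
 u(b) = sqrt(-1/(C1 - b))


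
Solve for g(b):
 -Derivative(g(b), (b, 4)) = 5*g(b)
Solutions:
 g(b) = (C1*sin(sqrt(2)*5^(1/4)*b/2) + C2*cos(sqrt(2)*5^(1/4)*b/2))*exp(-sqrt(2)*5^(1/4)*b/2) + (C3*sin(sqrt(2)*5^(1/4)*b/2) + C4*cos(sqrt(2)*5^(1/4)*b/2))*exp(sqrt(2)*5^(1/4)*b/2)


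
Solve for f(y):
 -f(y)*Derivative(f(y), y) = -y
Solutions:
 f(y) = -sqrt(C1 + y^2)
 f(y) = sqrt(C1 + y^2)


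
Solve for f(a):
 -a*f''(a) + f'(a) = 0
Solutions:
 f(a) = C1 + C2*a^2


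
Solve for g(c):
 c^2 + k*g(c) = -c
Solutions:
 g(c) = c*(-c - 1)/k


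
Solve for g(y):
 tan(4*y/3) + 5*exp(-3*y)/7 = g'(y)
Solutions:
 g(y) = C1 + 3*log(tan(4*y/3)^2 + 1)/8 - 5*exp(-3*y)/21


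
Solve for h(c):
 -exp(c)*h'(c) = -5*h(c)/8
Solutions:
 h(c) = C1*exp(-5*exp(-c)/8)


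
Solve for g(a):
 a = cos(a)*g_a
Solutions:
 g(a) = C1 + Integral(a/cos(a), a)


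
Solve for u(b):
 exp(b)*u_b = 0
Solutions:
 u(b) = C1


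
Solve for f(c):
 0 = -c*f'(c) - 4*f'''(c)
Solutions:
 f(c) = C1 + Integral(C2*airyai(-2^(1/3)*c/2) + C3*airybi(-2^(1/3)*c/2), c)


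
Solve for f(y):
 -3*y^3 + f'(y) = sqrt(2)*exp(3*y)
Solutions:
 f(y) = C1 + 3*y^4/4 + sqrt(2)*exp(3*y)/3


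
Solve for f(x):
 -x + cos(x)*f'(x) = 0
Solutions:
 f(x) = C1 + Integral(x/cos(x), x)


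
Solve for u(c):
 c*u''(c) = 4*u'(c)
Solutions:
 u(c) = C1 + C2*c^5


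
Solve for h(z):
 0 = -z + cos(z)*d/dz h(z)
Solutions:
 h(z) = C1 + Integral(z/cos(z), z)


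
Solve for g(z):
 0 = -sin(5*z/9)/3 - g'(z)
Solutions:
 g(z) = C1 + 3*cos(5*z/9)/5


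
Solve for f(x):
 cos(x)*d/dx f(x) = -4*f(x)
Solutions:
 f(x) = C1*(sin(x)^2 - 2*sin(x) + 1)/(sin(x)^2 + 2*sin(x) + 1)


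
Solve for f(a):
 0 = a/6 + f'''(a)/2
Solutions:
 f(a) = C1 + C2*a + C3*a^2 - a^4/72


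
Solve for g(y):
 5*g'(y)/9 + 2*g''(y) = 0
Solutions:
 g(y) = C1 + C2*exp(-5*y/18)


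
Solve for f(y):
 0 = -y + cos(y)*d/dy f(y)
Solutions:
 f(y) = C1 + Integral(y/cos(y), y)


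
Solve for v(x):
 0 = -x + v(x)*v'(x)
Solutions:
 v(x) = -sqrt(C1 + x^2)
 v(x) = sqrt(C1 + x^2)


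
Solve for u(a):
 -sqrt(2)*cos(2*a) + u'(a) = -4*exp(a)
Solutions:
 u(a) = C1 - 4*exp(a) + sqrt(2)*sin(2*a)/2


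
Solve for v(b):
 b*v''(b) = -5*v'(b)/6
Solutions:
 v(b) = C1 + C2*b^(1/6)


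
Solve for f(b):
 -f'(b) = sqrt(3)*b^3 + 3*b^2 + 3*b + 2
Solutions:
 f(b) = C1 - sqrt(3)*b^4/4 - b^3 - 3*b^2/2 - 2*b


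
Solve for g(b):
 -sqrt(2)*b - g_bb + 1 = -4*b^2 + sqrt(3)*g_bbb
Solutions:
 g(b) = C1 + C2*b + C3*exp(-sqrt(3)*b/3) + b^4/3 + b^3*(-8*sqrt(3) - sqrt(2))/6 + b^2*(sqrt(6) + 25)/2


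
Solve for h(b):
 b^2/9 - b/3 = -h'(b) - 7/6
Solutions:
 h(b) = C1 - b^3/27 + b^2/6 - 7*b/6


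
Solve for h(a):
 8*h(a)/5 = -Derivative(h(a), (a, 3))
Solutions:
 h(a) = C3*exp(-2*5^(2/3)*a/5) + (C1*sin(sqrt(3)*5^(2/3)*a/5) + C2*cos(sqrt(3)*5^(2/3)*a/5))*exp(5^(2/3)*a/5)


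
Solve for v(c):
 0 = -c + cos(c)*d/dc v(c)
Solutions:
 v(c) = C1 + Integral(c/cos(c), c)


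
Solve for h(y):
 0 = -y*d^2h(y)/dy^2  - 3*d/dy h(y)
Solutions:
 h(y) = C1 + C2/y^2


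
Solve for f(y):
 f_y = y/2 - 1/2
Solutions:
 f(y) = C1 + y^2/4 - y/2


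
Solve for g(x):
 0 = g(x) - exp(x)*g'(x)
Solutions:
 g(x) = C1*exp(-exp(-x))


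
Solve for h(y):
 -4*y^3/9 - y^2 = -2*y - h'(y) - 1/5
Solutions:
 h(y) = C1 + y^4/9 + y^3/3 - y^2 - y/5


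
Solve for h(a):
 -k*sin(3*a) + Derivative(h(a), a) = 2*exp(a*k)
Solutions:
 h(a) = C1 - k*cos(3*a)/3 + 2*exp(a*k)/k


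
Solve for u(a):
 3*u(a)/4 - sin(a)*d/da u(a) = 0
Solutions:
 u(a) = C1*(cos(a) - 1)^(3/8)/(cos(a) + 1)^(3/8)


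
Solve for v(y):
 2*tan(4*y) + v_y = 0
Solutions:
 v(y) = C1 + log(cos(4*y))/2


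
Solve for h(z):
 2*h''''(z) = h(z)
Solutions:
 h(z) = C1*exp(-2^(3/4)*z/2) + C2*exp(2^(3/4)*z/2) + C3*sin(2^(3/4)*z/2) + C4*cos(2^(3/4)*z/2)


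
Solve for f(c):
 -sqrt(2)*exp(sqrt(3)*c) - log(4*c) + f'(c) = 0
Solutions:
 f(c) = C1 + c*log(c) + c*(-1 + 2*log(2)) + sqrt(6)*exp(sqrt(3)*c)/3


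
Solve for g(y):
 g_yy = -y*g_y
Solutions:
 g(y) = C1 + C2*erf(sqrt(2)*y/2)


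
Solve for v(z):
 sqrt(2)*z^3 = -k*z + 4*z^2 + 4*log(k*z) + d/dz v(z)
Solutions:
 v(z) = C1 + k*z^2/2 + sqrt(2)*z^4/4 - 4*z^3/3 - 4*z*log(k*z) + 4*z


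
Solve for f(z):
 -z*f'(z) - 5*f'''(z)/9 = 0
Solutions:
 f(z) = C1 + Integral(C2*airyai(-15^(2/3)*z/5) + C3*airybi(-15^(2/3)*z/5), z)


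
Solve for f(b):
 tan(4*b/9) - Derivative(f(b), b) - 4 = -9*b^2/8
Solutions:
 f(b) = C1 + 3*b^3/8 - 4*b - 9*log(cos(4*b/9))/4


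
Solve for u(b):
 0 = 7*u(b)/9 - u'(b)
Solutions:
 u(b) = C1*exp(7*b/9)


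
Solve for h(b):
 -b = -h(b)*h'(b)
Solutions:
 h(b) = -sqrt(C1 + b^2)
 h(b) = sqrt(C1 + b^2)


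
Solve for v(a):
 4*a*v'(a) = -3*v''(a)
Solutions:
 v(a) = C1 + C2*erf(sqrt(6)*a/3)


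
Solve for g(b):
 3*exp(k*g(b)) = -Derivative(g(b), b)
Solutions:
 g(b) = Piecewise((log(1/(C1*k + 3*b*k))/k, Ne(k, 0)), (nan, True))
 g(b) = Piecewise((C1 - 3*b, Eq(k, 0)), (nan, True))


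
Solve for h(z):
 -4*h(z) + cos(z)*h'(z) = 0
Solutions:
 h(z) = C1*(sin(z)^2 + 2*sin(z) + 1)/(sin(z)^2 - 2*sin(z) + 1)


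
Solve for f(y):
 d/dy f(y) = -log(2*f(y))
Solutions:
 Integral(1/(log(_y) + log(2)), (_y, f(y))) = C1 - y


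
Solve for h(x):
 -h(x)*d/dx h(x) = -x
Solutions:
 h(x) = -sqrt(C1 + x^2)
 h(x) = sqrt(C1 + x^2)


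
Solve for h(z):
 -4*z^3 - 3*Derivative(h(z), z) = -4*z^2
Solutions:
 h(z) = C1 - z^4/3 + 4*z^3/9


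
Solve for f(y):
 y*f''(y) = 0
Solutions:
 f(y) = C1 + C2*y


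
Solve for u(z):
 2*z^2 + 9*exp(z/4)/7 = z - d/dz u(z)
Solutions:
 u(z) = C1 - 2*z^3/3 + z^2/2 - 36*exp(z/4)/7


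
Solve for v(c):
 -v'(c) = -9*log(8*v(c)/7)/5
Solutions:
 -5*Integral(1/(log(_y) - log(7) + 3*log(2)), (_y, v(c)))/9 = C1 - c


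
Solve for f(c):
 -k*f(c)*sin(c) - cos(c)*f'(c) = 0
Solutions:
 f(c) = C1*exp(k*log(cos(c)))


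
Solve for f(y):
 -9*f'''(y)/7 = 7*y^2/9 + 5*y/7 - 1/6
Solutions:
 f(y) = C1 + C2*y + C3*y^2 - 49*y^5/4860 - 5*y^4/216 + 7*y^3/324


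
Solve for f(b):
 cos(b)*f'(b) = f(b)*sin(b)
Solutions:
 f(b) = C1/cos(b)


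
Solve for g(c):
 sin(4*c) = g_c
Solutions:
 g(c) = C1 - cos(4*c)/4


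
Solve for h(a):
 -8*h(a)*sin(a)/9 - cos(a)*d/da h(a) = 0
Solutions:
 h(a) = C1*cos(a)^(8/9)


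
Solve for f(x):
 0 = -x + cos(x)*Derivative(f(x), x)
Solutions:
 f(x) = C1 + Integral(x/cos(x), x)


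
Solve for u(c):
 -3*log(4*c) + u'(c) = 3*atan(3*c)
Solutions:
 u(c) = C1 + 3*c*log(c) + 3*c*atan(3*c) - 3*c + 6*c*log(2) - log(9*c^2 + 1)/2


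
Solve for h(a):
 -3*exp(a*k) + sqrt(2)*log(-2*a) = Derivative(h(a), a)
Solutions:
 h(a) = C1 + sqrt(2)*a*log(-a) + sqrt(2)*a*(-1 + log(2)) + Piecewise((-3*exp(a*k)/k, Ne(k, 0)), (-3*a, True))


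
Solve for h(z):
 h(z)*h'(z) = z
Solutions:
 h(z) = -sqrt(C1 + z^2)
 h(z) = sqrt(C1 + z^2)


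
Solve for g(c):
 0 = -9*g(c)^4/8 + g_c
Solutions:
 g(c) = 2*(-1/(C1 + 27*c))^(1/3)
 g(c) = (-1/(C1 + 9*c))^(1/3)*(-3^(2/3)/3 - 3^(1/6)*I)
 g(c) = (-1/(C1 + 9*c))^(1/3)*(-3^(2/3)/3 + 3^(1/6)*I)


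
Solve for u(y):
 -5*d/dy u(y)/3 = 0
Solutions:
 u(y) = C1


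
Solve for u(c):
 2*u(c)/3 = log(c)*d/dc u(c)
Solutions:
 u(c) = C1*exp(2*li(c)/3)


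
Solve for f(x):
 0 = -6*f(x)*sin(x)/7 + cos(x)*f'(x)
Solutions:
 f(x) = C1/cos(x)^(6/7)


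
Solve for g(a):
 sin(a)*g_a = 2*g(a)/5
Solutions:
 g(a) = C1*(cos(a) - 1)^(1/5)/(cos(a) + 1)^(1/5)


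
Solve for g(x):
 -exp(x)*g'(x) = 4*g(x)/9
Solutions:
 g(x) = C1*exp(4*exp(-x)/9)


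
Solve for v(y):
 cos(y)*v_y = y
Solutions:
 v(y) = C1 + Integral(y/cos(y), y)


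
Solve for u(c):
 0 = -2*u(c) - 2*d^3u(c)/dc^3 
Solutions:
 u(c) = C3*exp(-c) + (C1*sin(sqrt(3)*c/2) + C2*cos(sqrt(3)*c/2))*exp(c/2)


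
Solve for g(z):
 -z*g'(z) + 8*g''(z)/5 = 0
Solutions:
 g(z) = C1 + C2*erfi(sqrt(5)*z/4)


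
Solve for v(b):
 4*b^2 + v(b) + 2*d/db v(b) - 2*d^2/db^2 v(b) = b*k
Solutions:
 v(b) = C1*exp(b*(1 - sqrt(3))/2) + C2*exp(b*(1 + sqrt(3))/2) - 4*b^2 + b*k + 16*b - 2*k - 48


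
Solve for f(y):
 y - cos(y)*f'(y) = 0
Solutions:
 f(y) = C1 + Integral(y/cos(y), y)


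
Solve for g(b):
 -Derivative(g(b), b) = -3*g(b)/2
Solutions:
 g(b) = C1*exp(3*b/2)


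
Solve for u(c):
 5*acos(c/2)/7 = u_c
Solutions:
 u(c) = C1 + 5*c*acos(c/2)/7 - 5*sqrt(4 - c^2)/7


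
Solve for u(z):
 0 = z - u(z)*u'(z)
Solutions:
 u(z) = -sqrt(C1 + z^2)
 u(z) = sqrt(C1 + z^2)


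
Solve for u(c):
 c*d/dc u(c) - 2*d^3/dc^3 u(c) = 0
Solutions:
 u(c) = C1 + Integral(C2*airyai(2^(2/3)*c/2) + C3*airybi(2^(2/3)*c/2), c)


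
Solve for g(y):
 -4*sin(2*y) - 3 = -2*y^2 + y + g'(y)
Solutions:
 g(y) = C1 + 2*y^3/3 - y^2/2 - 3*y + 2*cos(2*y)


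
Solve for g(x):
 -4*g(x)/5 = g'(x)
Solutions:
 g(x) = C1*exp(-4*x/5)


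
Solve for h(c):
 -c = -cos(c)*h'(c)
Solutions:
 h(c) = C1 + Integral(c/cos(c), c)


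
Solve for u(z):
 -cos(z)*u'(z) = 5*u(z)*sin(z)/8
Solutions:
 u(z) = C1*cos(z)^(5/8)


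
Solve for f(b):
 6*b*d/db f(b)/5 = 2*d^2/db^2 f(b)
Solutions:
 f(b) = C1 + C2*erfi(sqrt(30)*b/10)


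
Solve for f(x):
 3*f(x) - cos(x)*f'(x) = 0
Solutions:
 f(x) = C1*(sin(x) + 1)^(3/2)/(sin(x) - 1)^(3/2)


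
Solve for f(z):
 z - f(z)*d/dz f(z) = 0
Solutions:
 f(z) = -sqrt(C1 + z^2)
 f(z) = sqrt(C1 + z^2)


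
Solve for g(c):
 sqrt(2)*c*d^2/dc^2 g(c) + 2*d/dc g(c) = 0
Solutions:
 g(c) = C1 + C2*c^(1 - sqrt(2))


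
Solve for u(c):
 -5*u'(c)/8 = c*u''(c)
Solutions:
 u(c) = C1 + C2*c^(3/8)


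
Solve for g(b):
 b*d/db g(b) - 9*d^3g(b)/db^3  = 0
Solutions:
 g(b) = C1 + Integral(C2*airyai(3^(1/3)*b/3) + C3*airybi(3^(1/3)*b/3), b)


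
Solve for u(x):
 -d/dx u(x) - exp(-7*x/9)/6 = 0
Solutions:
 u(x) = C1 + 3*exp(-7*x/9)/14


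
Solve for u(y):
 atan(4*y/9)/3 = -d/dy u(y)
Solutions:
 u(y) = C1 - y*atan(4*y/9)/3 + 3*log(16*y^2 + 81)/8


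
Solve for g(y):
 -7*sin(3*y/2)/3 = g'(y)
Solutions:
 g(y) = C1 + 14*cos(3*y/2)/9


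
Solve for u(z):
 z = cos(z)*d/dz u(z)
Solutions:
 u(z) = C1 + Integral(z/cos(z), z)


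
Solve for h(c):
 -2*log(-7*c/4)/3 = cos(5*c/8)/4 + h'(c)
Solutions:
 h(c) = C1 - 2*c*log(-c)/3 - c*log(7) + 2*c/3 + c*log(2) + c*log(14)/3 - 2*sin(5*c/8)/5


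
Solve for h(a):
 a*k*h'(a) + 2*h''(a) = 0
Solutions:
 h(a) = Piecewise((-sqrt(pi)*C1*erf(a*sqrt(k)/2)/sqrt(k) - C2, (k > 0) | (k < 0)), (-C1*a - C2, True))


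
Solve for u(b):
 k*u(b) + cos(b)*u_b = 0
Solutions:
 u(b) = C1*exp(k*(log(sin(b) - 1) - log(sin(b) + 1))/2)


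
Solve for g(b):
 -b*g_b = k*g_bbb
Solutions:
 g(b) = C1 + Integral(C2*airyai(b*(-1/k)^(1/3)) + C3*airybi(b*(-1/k)^(1/3)), b)


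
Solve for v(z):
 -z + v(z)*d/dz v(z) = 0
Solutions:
 v(z) = -sqrt(C1 + z^2)
 v(z) = sqrt(C1 + z^2)


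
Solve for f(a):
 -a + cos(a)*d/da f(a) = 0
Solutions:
 f(a) = C1 + Integral(a/cos(a), a)


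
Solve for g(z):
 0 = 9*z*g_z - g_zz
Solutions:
 g(z) = C1 + C2*erfi(3*sqrt(2)*z/2)


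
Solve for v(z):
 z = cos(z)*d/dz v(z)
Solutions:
 v(z) = C1 + Integral(z/cos(z), z)


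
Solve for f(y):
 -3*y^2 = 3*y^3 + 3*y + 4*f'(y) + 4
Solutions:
 f(y) = C1 - 3*y^4/16 - y^3/4 - 3*y^2/8 - y


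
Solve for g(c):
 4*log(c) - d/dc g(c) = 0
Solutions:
 g(c) = C1 + 4*c*log(c) - 4*c


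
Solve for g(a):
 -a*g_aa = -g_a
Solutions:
 g(a) = C1 + C2*a^2


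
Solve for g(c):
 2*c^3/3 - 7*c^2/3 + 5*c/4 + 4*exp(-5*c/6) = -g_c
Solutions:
 g(c) = C1 - c^4/6 + 7*c^3/9 - 5*c^2/8 + 24*exp(-5*c/6)/5


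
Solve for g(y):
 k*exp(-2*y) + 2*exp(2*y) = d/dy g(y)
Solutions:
 g(y) = C1 - k*exp(-2*y)/2 + exp(2*y)


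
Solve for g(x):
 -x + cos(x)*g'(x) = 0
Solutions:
 g(x) = C1 + Integral(x/cos(x), x)


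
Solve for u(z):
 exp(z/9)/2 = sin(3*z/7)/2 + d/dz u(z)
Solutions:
 u(z) = C1 + 9*exp(z/9)/2 + 7*cos(3*z/7)/6


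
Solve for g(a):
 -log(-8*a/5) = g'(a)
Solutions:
 g(a) = C1 - a*log(-a) + a*(-3*log(2) + 1 + log(5))


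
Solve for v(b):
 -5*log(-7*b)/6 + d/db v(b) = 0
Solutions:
 v(b) = C1 + 5*b*log(-b)/6 + 5*b*(-1 + log(7))/6


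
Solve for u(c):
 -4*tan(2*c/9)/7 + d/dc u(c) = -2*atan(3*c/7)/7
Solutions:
 u(c) = C1 - 2*c*atan(3*c/7)/7 + log(9*c^2 + 49)/3 - 18*log(cos(2*c/9))/7


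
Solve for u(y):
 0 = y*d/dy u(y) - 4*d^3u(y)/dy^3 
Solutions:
 u(y) = C1 + Integral(C2*airyai(2^(1/3)*y/2) + C3*airybi(2^(1/3)*y/2), y)


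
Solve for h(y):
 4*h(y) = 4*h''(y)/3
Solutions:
 h(y) = C1*exp(-sqrt(3)*y) + C2*exp(sqrt(3)*y)


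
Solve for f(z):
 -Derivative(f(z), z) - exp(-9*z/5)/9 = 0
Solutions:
 f(z) = C1 + 5*exp(-9*z/5)/81


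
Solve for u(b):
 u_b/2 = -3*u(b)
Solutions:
 u(b) = C1*exp(-6*b)


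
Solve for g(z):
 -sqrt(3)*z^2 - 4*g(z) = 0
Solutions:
 g(z) = -sqrt(3)*z^2/4


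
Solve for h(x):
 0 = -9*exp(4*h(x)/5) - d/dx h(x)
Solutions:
 h(x) = 5*log(-(1/(C1 + 36*x))^(1/4)) + 5*log(5)/4
 h(x) = 5*log(1/(C1 + 36*x))/4 + 5*log(5)/4
 h(x) = 5*log(-I*(1/(C1 + 36*x))^(1/4)) + 5*log(5)/4
 h(x) = 5*log(I*(1/(C1 + 36*x))^(1/4)) + 5*log(5)/4


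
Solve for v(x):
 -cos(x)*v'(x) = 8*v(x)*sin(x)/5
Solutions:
 v(x) = C1*cos(x)^(8/5)


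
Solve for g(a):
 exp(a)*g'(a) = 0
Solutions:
 g(a) = C1


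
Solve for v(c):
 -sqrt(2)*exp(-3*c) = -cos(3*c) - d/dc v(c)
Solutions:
 v(c) = C1 - sin(3*c)/3 - sqrt(2)*exp(-3*c)/3


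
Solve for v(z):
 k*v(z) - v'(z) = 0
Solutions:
 v(z) = C1*exp(k*z)


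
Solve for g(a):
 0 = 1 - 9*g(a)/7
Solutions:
 g(a) = 7/9


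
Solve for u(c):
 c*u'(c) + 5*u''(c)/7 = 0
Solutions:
 u(c) = C1 + C2*erf(sqrt(70)*c/10)


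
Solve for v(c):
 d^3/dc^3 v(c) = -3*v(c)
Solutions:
 v(c) = C3*exp(-3^(1/3)*c) + (C1*sin(3^(5/6)*c/2) + C2*cos(3^(5/6)*c/2))*exp(3^(1/3)*c/2)


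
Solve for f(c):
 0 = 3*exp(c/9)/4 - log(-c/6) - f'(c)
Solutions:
 f(c) = C1 - c*log(-c) + c*(1 + log(6)) + 27*exp(c/9)/4


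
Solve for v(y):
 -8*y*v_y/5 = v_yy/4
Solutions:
 v(y) = C1 + C2*erf(4*sqrt(5)*y/5)


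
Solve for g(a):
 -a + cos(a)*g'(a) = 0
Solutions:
 g(a) = C1 + Integral(a/cos(a), a)


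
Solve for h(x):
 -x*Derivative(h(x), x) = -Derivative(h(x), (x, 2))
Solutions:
 h(x) = C1 + C2*erfi(sqrt(2)*x/2)


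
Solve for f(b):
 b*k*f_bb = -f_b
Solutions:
 f(b) = C1 + b^(((re(k) - 1)*re(k) + im(k)^2)/(re(k)^2 + im(k)^2))*(C2*sin(log(b)*Abs(im(k))/(re(k)^2 + im(k)^2)) + C3*cos(log(b)*im(k)/(re(k)^2 + im(k)^2)))


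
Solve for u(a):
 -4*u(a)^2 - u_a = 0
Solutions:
 u(a) = 1/(C1 + 4*a)


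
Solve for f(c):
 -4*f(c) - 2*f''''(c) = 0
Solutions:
 f(c) = (C1*sin(2^(3/4)*c/2) + C2*cos(2^(3/4)*c/2))*exp(-2^(3/4)*c/2) + (C3*sin(2^(3/4)*c/2) + C4*cos(2^(3/4)*c/2))*exp(2^(3/4)*c/2)


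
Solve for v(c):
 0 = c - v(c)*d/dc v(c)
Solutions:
 v(c) = -sqrt(C1 + c^2)
 v(c) = sqrt(C1 + c^2)


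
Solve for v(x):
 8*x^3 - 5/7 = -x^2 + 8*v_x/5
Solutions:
 v(x) = C1 + 5*x^4/4 + 5*x^3/24 - 25*x/56


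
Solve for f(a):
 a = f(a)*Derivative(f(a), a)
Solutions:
 f(a) = -sqrt(C1 + a^2)
 f(a) = sqrt(C1 + a^2)


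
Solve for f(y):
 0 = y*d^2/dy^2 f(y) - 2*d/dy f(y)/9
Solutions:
 f(y) = C1 + C2*y^(11/9)


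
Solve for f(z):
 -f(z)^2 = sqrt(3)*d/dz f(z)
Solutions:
 f(z) = 3/(C1 + sqrt(3)*z)


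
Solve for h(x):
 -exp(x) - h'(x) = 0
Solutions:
 h(x) = C1 - exp(x)


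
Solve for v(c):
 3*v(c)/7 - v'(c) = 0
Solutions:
 v(c) = C1*exp(3*c/7)


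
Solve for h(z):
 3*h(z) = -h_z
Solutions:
 h(z) = C1*exp(-3*z)


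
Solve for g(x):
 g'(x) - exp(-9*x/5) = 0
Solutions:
 g(x) = C1 - 5*exp(-9*x/5)/9


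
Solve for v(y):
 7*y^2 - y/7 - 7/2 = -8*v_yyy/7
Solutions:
 v(y) = C1 + C2*y + C3*y^2 - 49*y^5/480 + y^4/192 + 49*y^3/96


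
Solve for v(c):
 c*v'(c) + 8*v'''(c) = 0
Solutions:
 v(c) = C1 + Integral(C2*airyai(-c/2) + C3*airybi(-c/2), c)


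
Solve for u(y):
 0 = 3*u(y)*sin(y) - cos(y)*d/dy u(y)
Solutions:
 u(y) = C1/cos(y)^3


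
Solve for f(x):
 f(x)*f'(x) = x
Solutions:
 f(x) = -sqrt(C1 + x^2)
 f(x) = sqrt(C1 + x^2)


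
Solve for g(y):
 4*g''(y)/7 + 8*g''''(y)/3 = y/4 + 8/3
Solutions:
 g(y) = C1 + C2*y + C3*sin(sqrt(42)*y/14) + C4*cos(sqrt(42)*y/14) + 7*y^3/96 + 7*y^2/3


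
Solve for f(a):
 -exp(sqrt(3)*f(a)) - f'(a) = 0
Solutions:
 f(a) = sqrt(3)*(2*log(1/(C1 + a)) - log(3))/6


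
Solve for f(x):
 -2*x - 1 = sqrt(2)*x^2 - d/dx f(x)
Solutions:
 f(x) = C1 + sqrt(2)*x^3/3 + x^2 + x


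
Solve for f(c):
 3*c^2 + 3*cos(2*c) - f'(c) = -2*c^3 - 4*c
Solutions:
 f(c) = C1 + c^4/2 + c^3 + 2*c^2 + 3*sin(2*c)/2


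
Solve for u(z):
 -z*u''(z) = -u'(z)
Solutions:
 u(z) = C1 + C2*z^2


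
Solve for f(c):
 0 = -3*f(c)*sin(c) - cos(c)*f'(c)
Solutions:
 f(c) = C1*cos(c)^3


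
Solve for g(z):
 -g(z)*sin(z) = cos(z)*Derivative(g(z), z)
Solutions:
 g(z) = C1*cos(z)


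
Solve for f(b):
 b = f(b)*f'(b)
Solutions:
 f(b) = -sqrt(C1 + b^2)
 f(b) = sqrt(C1 + b^2)


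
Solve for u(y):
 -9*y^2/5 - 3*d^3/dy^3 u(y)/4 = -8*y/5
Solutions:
 u(y) = C1 + C2*y + C3*y^2 - y^5/25 + 4*y^4/45


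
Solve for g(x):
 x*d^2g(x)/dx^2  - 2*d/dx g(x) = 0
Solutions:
 g(x) = C1 + C2*x^3


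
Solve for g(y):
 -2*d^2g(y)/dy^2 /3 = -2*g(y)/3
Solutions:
 g(y) = C1*exp(-y) + C2*exp(y)


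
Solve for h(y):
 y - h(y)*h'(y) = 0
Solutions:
 h(y) = -sqrt(C1 + y^2)
 h(y) = sqrt(C1 + y^2)


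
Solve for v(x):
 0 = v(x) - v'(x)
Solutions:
 v(x) = C1*exp(x)


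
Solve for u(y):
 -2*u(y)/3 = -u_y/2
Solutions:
 u(y) = C1*exp(4*y/3)


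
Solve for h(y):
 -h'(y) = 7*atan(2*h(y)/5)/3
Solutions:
 Integral(1/atan(2*_y/5), (_y, h(y))) = C1 - 7*y/3


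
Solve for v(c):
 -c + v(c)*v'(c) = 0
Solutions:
 v(c) = -sqrt(C1 + c^2)
 v(c) = sqrt(C1 + c^2)


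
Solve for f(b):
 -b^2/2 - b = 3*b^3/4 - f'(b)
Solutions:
 f(b) = C1 + 3*b^4/16 + b^3/6 + b^2/2


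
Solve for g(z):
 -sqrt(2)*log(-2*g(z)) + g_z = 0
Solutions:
 -sqrt(2)*Integral(1/(log(-_y) + log(2)), (_y, g(z)))/2 = C1 - z


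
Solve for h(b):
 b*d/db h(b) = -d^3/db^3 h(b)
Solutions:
 h(b) = C1 + Integral(C2*airyai(-b) + C3*airybi(-b), b)


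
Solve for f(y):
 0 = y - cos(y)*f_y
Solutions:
 f(y) = C1 + Integral(y/cos(y), y)


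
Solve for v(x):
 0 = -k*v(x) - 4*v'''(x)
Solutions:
 v(x) = C1*exp(2^(1/3)*x*(-k)^(1/3)/2) + C2*exp(2^(1/3)*x*(-k)^(1/3)*(-1 + sqrt(3)*I)/4) + C3*exp(-2^(1/3)*x*(-k)^(1/3)*(1 + sqrt(3)*I)/4)


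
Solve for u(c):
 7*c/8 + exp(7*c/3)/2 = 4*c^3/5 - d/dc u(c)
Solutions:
 u(c) = C1 + c^4/5 - 7*c^2/16 - 3*exp(7*c/3)/14


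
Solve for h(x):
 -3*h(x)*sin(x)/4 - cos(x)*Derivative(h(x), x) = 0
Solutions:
 h(x) = C1*cos(x)^(3/4)


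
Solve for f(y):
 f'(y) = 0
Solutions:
 f(y) = C1


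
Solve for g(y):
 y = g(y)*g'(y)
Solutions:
 g(y) = -sqrt(C1 + y^2)
 g(y) = sqrt(C1 + y^2)


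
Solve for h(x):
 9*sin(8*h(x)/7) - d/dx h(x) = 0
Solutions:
 -9*x + 7*log(cos(8*h(x)/7) - 1)/16 - 7*log(cos(8*h(x)/7) + 1)/16 = C1


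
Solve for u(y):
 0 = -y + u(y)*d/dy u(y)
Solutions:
 u(y) = -sqrt(C1 + y^2)
 u(y) = sqrt(C1 + y^2)


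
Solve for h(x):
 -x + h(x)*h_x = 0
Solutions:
 h(x) = -sqrt(C1 + x^2)
 h(x) = sqrt(C1 + x^2)


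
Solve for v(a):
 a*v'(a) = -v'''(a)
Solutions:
 v(a) = C1 + Integral(C2*airyai(-a) + C3*airybi(-a), a)


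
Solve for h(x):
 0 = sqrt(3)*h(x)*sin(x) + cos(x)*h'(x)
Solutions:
 h(x) = C1*cos(x)^(sqrt(3))


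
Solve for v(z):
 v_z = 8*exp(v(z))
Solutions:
 v(z) = log(-1/(C1 + 8*z))


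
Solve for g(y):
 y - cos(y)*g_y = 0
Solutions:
 g(y) = C1 + Integral(y/cos(y), y)


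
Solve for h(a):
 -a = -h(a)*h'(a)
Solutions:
 h(a) = -sqrt(C1 + a^2)
 h(a) = sqrt(C1 + a^2)


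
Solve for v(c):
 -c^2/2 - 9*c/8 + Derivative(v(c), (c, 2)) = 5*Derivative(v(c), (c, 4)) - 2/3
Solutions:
 v(c) = C1 + C2*c + C3*exp(-sqrt(5)*c/5) + C4*exp(sqrt(5)*c/5) + c^4/24 + 3*c^3/16 + 13*c^2/6


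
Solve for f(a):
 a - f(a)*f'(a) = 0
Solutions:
 f(a) = -sqrt(C1 + a^2)
 f(a) = sqrt(C1 + a^2)


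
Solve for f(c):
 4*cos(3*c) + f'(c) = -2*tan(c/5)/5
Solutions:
 f(c) = C1 + 2*log(cos(c/5)) - 4*sin(3*c)/3


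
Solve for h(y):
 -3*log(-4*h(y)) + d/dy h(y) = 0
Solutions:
 -Integral(1/(log(-_y) + 2*log(2)), (_y, h(y)))/3 = C1 - y


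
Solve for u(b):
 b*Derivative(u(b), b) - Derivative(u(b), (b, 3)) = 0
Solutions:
 u(b) = C1 + Integral(C2*airyai(b) + C3*airybi(b), b)


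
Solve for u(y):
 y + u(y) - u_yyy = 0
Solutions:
 u(y) = C3*exp(y) - y + (C1*sin(sqrt(3)*y/2) + C2*cos(sqrt(3)*y/2))*exp(-y/2)


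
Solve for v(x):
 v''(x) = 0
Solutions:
 v(x) = C1 + C2*x


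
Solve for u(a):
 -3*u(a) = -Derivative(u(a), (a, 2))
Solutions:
 u(a) = C1*exp(-sqrt(3)*a) + C2*exp(sqrt(3)*a)


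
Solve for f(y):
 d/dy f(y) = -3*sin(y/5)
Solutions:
 f(y) = C1 + 15*cos(y/5)


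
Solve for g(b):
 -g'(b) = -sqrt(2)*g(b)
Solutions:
 g(b) = C1*exp(sqrt(2)*b)


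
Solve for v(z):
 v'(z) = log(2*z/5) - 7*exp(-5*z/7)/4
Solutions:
 v(z) = C1 + z*log(z) + z*(-log(5) - 1 + log(2)) + 49*exp(-5*z/7)/20


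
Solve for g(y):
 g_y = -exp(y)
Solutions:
 g(y) = C1 - exp(y)


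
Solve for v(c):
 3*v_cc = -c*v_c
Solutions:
 v(c) = C1 + C2*erf(sqrt(6)*c/6)


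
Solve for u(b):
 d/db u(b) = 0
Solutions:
 u(b) = C1


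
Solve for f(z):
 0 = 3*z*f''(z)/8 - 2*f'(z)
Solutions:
 f(z) = C1 + C2*z^(19/3)


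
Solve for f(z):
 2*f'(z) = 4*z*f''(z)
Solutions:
 f(z) = C1 + C2*z^(3/2)


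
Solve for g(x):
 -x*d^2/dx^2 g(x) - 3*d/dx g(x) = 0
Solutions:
 g(x) = C1 + C2/x^2


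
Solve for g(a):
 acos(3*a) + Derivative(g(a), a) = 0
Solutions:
 g(a) = C1 - a*acos(3*a) + sqrt(1 - 9*a^2)/3


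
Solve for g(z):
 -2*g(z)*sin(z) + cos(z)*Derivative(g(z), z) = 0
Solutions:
 g(z) = C1/cos(z)^2


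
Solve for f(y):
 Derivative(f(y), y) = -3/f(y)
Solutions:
 f(y) = -sqrt(C1 - 6*y)
 f(y) = sqrt(C1 - 6*y)


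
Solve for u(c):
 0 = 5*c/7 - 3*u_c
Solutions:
 u(c) = C1 + 5*c^2/42


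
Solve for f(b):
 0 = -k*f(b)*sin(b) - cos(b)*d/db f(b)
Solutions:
 f(b) = C1*exp(k*log(cos(b)))


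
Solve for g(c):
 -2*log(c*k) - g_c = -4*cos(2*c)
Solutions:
 g(c) = C1 - 2*c*log(c*k) + 2*c + 2*sin(2*c)


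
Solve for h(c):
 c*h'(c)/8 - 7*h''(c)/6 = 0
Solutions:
 h(c) = C1 + C2*erfi(sqrt(42)*c/28)


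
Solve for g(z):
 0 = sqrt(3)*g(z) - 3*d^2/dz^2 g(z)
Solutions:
 g(z) = C1*exp(-3^(3/4)*z/3) + C2*exp(3^(3/4)*z/3)


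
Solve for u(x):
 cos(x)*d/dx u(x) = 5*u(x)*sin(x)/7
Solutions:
 u(x) = C1/cos(x)^(5/7)


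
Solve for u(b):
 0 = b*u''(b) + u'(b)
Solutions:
 u(b) = C1 + C2*log(b)


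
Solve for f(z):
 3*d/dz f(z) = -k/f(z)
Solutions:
 f(z) = -sqrt(C1 - 6*k*z)/3
 f(z) = sqrt(C1 - 6*k*z)/3


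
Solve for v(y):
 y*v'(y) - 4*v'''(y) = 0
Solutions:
 v(y) = C1 + Integral(C2*airyai(2^(1/3)*y/2) + C3*airybi(2^(1/3)*y/2), y)


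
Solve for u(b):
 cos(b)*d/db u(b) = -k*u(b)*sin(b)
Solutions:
 u(b) = C1*exp(k*log(cos(b)))


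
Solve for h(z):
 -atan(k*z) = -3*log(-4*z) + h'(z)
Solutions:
 h(z) = C1 + 3*z*log(-z) - 3*z + 6*z*log(2) - Piecewise((z*atan(k*z) - log(k^2*z^2 + 1)/(2*k), Ne(k, 0)), (0, True))


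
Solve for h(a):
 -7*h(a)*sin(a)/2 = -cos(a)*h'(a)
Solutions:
 h(a) = C1/cos(a)^(7/2)


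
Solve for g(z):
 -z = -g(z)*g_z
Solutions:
 g(z) = -sqrt(C1 + z^2)
 g(z) = sqrt(C1 + z^2)


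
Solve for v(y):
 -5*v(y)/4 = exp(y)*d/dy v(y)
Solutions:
 v(y) = C1*exp(5*exp(-y)/4)


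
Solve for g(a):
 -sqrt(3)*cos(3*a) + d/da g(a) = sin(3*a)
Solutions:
 g(a) = C1 - 2*cos(3*a + pi/3)/3


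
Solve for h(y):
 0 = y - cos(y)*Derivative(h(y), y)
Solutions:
 h(y) = C1 + Integral(y/cos(y), y)


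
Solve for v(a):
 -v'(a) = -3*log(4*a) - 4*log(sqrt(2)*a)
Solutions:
 v(a) = C1 + 7*a*log(a) - 7*a + a*log(256)


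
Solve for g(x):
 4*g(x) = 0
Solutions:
 g(x) = 0


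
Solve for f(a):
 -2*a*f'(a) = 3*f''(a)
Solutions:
 f(a) = C1 + C2*erf(sqrt(3)*a/3)


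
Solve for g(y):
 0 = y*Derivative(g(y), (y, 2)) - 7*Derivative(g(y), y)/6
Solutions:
 g(y) = C1 + C2*y^(13/6)


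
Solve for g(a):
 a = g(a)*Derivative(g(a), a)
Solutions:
 g(a) = -sqrt(C1 + a^2)
 g(a) = sqrt(C1 + a^2)


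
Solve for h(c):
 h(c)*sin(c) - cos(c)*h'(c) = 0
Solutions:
 h(c) = C1/cos(c)


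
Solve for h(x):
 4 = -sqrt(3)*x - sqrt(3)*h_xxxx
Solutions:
 h(x) = C1 + C2*x + C3*x^2 + C4*x^3 - x^5/120 - sqrt(3)*x^4/18


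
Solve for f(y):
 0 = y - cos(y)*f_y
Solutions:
 f(y) = C1 + Integral(y/cos(y), y)


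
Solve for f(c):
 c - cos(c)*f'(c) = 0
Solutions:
 f(c) = C1 + Integral(c/cos(c), c)


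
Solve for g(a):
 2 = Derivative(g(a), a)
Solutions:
 g(a) = C1 + 2*a


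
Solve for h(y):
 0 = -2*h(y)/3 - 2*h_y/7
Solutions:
 h(y) = C1*exp(-7*y/3)


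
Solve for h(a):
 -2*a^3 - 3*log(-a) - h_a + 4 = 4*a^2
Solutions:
 h(a) = C1 - a^4/2 - 4*a^3/3 - 3*a*log(-a) + 7*a


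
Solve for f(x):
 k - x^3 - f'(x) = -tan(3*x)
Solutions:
 f(x) = C1 + k*x - x^4/4 - log(cos(3*x))/3


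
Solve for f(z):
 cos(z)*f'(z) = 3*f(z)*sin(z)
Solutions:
 f(z) = C1/cos(z)^3


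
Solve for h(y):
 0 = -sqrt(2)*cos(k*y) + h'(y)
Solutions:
 h(y) = C1 + sqrt(2)*sin(k*y)/k
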